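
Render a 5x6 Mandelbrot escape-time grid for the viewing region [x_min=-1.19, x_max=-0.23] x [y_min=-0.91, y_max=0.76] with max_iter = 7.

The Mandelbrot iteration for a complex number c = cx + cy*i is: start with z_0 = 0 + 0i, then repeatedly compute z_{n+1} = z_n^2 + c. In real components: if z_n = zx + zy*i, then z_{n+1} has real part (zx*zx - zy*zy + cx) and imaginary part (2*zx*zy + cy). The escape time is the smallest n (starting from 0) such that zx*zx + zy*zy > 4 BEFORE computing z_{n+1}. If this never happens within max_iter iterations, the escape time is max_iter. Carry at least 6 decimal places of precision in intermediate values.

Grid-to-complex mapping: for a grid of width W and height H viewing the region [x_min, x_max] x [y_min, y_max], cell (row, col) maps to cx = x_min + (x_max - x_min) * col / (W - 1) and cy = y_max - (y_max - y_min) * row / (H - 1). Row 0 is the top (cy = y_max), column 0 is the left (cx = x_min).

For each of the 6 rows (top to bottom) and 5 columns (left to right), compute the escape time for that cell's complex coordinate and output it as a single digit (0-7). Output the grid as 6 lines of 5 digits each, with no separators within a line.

(row=0, col=0): c = -1.1900 + 0.7600i → escape time 3
(row=0, col=1): c = -0.9500 + 0.7600i → escape time 4
(row=0, col=2): c = -0.7100 + 0.7600i → escape time 4
(row=0, col=3): c = -0.4700 + 0.7600i → escape time 6
(row=0, col=4): c = -0.2300 + 0.7600i → escape time 7
(row=1, col=0): c = -1.1900 + 0.4260i → escape time 6
(row=1, col=1): c = -0.9500 + 0.4260i → escape time 6
(row=1, col=2): c = -0.7100 + 0.4260i → escape time 7
(row=1, col=3): c = -0.4700 + 0.4260i → escape time 7
(row=1, col=4): c = -0.2300 + 0.4260i → escape time 7
(row=2, col=0): c = -1.1900 + 0.0920i → escape time 7
(row=2, col=1): c = -0.9500 + 0.0920i → escape time 7
(row=2, col=2): c = -0.7100 + 0.0920i → escape time 7
(row=2, col=3): c = -0.4700 + 0.0920i → escape time 7
(row=2, col=4): c = -0.2300 + 0.0920i → escape time 7
(row=3, col=0): c = -1.1900 + -0.2420i → escape time 7
(row=3, col=1): c = -0.9500 + -0.2420i → escape time 7
(row=3, col=2): c = -0.7100 + -0.2420i → escape time 7
(row=3, col=3): c = -0.4700 + -0.2420i → escape time 7
(row=3, col=4): c = -0.2300 + -0.2420i → escape time 7
(row=4, col=0): c = -1.1900 + -0.5760i → escape time 4
(row=4, col=1): c = -0.9500 + -0.5760i → escape time 5
(row=4, col=2): c = -0.7100 + -0.5760i → escape time 6
(row=4, col=3): c = -0.4700 + -0.5760i → escape time 7
(row=4, col=4): c = -0.2300 + -0.5760i → escape time 7
(row=5, col=0): c = -1.1900 + -0.9100i → escape time 3
(row=5, col=1): c = -0.9500 + -0.9100i → escape time 3
(row=5, col=2): c = -0.7100 + -0.9100i → escape time 4
(row=5, col=3): c = -0.4700 + -0.9100i → escape time 4
(row=5, col=4): c = -0.2300 + -0.9100i → escape time 7

Answer: 34467
66777
77777
77777
45677
33447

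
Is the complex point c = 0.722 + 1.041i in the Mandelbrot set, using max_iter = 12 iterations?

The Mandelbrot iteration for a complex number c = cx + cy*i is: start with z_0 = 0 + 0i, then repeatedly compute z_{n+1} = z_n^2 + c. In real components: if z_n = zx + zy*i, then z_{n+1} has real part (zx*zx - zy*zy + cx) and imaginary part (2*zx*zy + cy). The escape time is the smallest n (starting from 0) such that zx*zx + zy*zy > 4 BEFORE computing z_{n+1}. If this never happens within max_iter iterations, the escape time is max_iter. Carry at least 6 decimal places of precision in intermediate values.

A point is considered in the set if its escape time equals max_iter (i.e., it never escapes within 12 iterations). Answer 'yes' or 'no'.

z_0 = 0 + 0i, c = 0.7220 + 1.0410i
Iter 1: z = 0.7220 + 1.0410i, |z|^2 = 1.6050
Iter 2: z = 0.1596 + 2.5442i, |z|^2 = 6.4984
Escaped at iteration 2

Answer: no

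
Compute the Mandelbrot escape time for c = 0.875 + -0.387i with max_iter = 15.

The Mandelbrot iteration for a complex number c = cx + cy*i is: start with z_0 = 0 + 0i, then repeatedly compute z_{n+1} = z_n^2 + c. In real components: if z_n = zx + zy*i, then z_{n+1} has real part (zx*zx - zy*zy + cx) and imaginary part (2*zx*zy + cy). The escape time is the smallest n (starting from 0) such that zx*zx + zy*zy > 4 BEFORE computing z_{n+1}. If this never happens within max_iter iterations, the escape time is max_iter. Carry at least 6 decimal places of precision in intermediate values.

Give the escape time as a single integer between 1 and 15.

z_0 = 0 + 0i, c = 0.8750 + -0.3870i
Iter 1: z = 0.8750 + -0.3870i, |z|^2 = 0.9154
Iter 2: z = 1.4909 + -1.0642i, |z|^2 = 3.3553
Iter 3: z = 1.9650 + -3.5603i, |z|^2 = 16.5370
Escaped at iteration 3

Answer: 3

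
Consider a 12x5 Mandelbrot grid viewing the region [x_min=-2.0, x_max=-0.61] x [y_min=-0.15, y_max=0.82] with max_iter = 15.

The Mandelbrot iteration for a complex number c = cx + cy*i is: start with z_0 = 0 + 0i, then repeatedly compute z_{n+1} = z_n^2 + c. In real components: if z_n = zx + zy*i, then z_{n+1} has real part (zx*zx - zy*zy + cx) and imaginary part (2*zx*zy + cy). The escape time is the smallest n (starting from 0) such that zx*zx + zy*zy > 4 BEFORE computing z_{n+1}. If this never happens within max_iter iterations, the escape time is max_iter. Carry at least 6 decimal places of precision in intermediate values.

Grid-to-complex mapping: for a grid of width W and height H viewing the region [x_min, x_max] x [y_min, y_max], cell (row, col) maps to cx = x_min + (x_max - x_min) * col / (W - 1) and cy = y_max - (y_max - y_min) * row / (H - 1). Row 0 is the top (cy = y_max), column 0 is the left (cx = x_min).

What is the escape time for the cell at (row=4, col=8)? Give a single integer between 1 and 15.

Answer: 15

Derivation:
z_0 = 0 + 0i, c = -0.9891 + -0.1500i
Iter 1: z = -0.9891 + -0.1500i, |z|^2 = 1.0008
Iter 2: z = -0.0333 + 0.1467i, |z|^2 = 0.0226
Iter 3: z = -1.0095 + -0.1598i, |z|^2 = 1.0446
Iter 4: z = 0.0045 + 0.1726i, |z|^2 = 0.0298
Iter 5: z = -1.0189 + -0.1484i, |z|^2 = 1.0601
Iter 6: z = 0.0269 + 0.1525i, |z|^2 = 0.0240
Iter 7: z = -1.0116 + -0.1418i, |z|^2 = 1.0435
Iter 8: z = 0.0142 + 0.1369i, |z|^2 = 0.0189
Iter 9: z = -1.0076 + -0.1461i, |z|^2 = 1.0367
Iter 10: z = 0.0049 + 0.1445i, |z|^2 = 0.0209
Iter 11: z = -1.0099 + -0.1486i, |z|^2 = 1.0421
Iter 12: z = 0.0088 + 0.1501i, |z|^2 = 0.0226
Iter 13: z = -1.0116 + -0.1474i, |z|^2 = 1.0450
Iter 14: z = 0.0124 + 0.1481i, |z|^2 = 0.0221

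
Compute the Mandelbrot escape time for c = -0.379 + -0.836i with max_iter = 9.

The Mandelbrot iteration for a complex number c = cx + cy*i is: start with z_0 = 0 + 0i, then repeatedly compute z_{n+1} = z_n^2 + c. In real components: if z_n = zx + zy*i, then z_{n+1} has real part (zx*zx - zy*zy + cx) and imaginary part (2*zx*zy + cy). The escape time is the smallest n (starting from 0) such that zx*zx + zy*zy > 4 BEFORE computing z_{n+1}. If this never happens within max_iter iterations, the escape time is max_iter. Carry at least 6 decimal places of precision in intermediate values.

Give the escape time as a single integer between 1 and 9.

Answer: 6

Derivation:
z_0 = 0 + 0i, c = -0.3790 + -0.8360i
Iter 1: z = -0.3790 + -0.8360i, |z|^2 = 0.8425
Iter 2: z = -0.9343 + -0.2023i, |z|^2 = 0.9138
Iter 3: z = 0.4529 + -0.4580i, |z|^2 = 0.4149
Iter 4: z = -0.3836 + -1.2508i, |z|^2 = 1.7118
Iter 5: z = -1.7964 + 0.1237i, |z|^2 = 3.2425
Iter 6: z = 2.8329 + -1.2804i, |z|^2 = 9.6646
Escaped at iteration 6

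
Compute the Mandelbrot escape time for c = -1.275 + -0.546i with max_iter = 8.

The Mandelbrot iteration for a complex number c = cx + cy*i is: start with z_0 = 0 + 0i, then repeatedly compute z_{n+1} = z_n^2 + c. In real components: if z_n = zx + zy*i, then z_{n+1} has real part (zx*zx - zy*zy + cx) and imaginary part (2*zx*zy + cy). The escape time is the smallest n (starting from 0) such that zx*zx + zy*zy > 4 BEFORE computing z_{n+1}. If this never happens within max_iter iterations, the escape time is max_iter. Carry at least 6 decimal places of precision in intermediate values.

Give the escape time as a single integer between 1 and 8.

Answer: 3

Derivation:
z_0 = 0 + 0i, c = -1.2750 + -0.5460i
Iter 1: z = -1.2750 + -0.5460i, |z|^2 = 1.9237
Iter 2: z = 0.0525 + 0.8463i, |z|^2 = 0.7190
Iter 3: z = -1.9885 + -0.4571i, |z|^2 = 4.1630
Escaped at iteration 3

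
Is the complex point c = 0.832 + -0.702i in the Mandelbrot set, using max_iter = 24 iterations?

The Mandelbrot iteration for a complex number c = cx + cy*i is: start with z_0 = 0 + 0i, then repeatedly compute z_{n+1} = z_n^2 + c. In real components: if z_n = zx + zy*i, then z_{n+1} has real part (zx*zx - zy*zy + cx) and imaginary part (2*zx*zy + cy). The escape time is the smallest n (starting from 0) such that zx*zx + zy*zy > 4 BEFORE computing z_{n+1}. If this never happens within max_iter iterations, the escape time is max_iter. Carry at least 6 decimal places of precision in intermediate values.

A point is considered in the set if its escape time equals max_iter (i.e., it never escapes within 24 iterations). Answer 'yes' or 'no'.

Answer: no

Derivation:
z_0 = 0 + 0i, c = 0.8320 + -0.7020i
Iter 1: z = 0.8320 + -0.7020i, |z|^2 = 1.1850
Iter 2: z = 1.0314 + -1.8701i, |z|^2 = 4.5612
Escaped at iteration 2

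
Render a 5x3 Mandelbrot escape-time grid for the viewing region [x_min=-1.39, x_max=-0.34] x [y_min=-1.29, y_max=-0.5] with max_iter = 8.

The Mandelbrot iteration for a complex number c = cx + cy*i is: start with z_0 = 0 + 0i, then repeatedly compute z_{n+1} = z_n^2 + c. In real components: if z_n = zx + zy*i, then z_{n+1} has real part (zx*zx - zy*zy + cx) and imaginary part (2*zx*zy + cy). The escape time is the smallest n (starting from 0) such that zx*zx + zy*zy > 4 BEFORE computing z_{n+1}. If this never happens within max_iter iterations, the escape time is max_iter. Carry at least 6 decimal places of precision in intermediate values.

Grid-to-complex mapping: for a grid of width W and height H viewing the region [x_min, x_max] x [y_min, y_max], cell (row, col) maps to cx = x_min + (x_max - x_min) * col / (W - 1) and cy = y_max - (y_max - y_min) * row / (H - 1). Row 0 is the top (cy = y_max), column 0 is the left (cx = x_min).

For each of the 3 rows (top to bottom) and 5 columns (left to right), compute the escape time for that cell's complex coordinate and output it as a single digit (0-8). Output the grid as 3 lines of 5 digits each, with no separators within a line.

Answer: 35688
33345
22233

Derivation:
(row=0, col=0): c = -1.3900 + -0.5000i → escape time 3
(row=0, col=1): c = -1.1275 + -0.5000i → escape time 5
(row=0, col=2): c = -0.8650 + -0.5000i → escape time 6
(row=0, col=3): c = -0.6025 + -0.5000i → escape time 8
(row=0, col=4): c = -0.3400 + -0.5000i → escape time 8
(row=1, col=0): c = -1.3900 + -0.8950i → escape time 3
(row=1, col=1): c = -1.1275 + -0.8950i → escape time 3
(row=1, col=2): c = -0.8650 + -0.8950i → escape time 3
(row=1, col=3): c = -0.6025 + -0.8950i → escape time 4
(row=1, col=4): c = -0.3400 + -0.8950i → escape time 5
(row=2, col=0): c = -1.3900 + -1.2900i → escape time 2
(row=2, col=1): c = -1.1275 + -1.2900i → escape time 2
(row=2, col=2): c = -0.8650 + -1.2900i → escape time 2
(row=2, col=3): c = -0.6025 + -1.2900i → escape time 3
(row=2, col=4): c = -0.3400 + -1.2900i → escape time 3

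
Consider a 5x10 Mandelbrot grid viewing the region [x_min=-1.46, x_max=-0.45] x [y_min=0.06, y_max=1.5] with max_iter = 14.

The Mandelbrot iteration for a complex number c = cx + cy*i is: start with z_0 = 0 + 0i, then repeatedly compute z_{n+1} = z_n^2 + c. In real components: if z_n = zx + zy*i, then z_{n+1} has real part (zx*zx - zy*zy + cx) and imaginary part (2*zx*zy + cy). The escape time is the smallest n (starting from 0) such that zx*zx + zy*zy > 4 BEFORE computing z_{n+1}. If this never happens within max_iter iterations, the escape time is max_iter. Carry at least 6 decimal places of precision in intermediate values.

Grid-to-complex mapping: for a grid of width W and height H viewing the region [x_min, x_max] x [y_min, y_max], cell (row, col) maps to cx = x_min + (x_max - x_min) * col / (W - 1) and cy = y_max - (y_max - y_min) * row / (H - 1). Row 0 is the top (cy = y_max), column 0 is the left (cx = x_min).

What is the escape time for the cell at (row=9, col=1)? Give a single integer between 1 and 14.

Answer: 14

Derivation:
z_0 = 0 + 0i, c = -1.2075 + 0.0600i
Iter 1: z = -1.2075 + 0.0600i, |z|^2 = 1.4617
Iter 2: z = 0.2470 + -0.0849i, |z|^2 = 0.0682
Iter 3: z = -1.1537 + 0.0181i, |z|^2 = 1.3314
Iter 4: z = 0.1232 + 0.0183i, |z|^2 = 0.0155
Iter 5: z = -1.1926 + 0.0645i, |z|^2 = 1.4266
Iter 6: z = 0.2107 + -0.0939i, |z|^2 = 0.0532
Iter 7: z = -1.1719 + 0.0204i, |z|^2 = 1.3738
Iter 8: z = 0.1654 + 0.0121i, |z|^2 = 0.0275
Iter 9: z = -1.1803 + 0.0640i, |z|^2 = 1.3972
Iter 10: z = 0.1815 + -0.0911i, |z|^2 = 0.0412
Iter 11: z = -1.1829 + 0.0269i, |z|^2 = 1.3999
Iter 12: z = 0.1910 + -0.0037i, |z|^2 = 0.0365
Iter 13: z = -1.1710 + 0.0586i, |z|^2 = 1.3748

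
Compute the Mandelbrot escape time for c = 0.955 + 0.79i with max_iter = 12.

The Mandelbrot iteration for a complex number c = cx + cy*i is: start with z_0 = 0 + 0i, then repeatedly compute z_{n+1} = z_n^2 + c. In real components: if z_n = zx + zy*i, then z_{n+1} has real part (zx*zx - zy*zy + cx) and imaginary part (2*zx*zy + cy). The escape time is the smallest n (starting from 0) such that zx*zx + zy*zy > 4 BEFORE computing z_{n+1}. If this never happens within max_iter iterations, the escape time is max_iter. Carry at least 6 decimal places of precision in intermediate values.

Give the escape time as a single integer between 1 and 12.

Answer: 2

Derivation:
z_0 = 0 + 0i, c = 0.9550 + 0.7900i
Iter 1: z = 0.9550 + 0.7900i, |z|^2 = 1.5361
Iter 2: z = 1.2429 + 2.2989i, |z|^2 = 6.8298
Escaped at iteration 2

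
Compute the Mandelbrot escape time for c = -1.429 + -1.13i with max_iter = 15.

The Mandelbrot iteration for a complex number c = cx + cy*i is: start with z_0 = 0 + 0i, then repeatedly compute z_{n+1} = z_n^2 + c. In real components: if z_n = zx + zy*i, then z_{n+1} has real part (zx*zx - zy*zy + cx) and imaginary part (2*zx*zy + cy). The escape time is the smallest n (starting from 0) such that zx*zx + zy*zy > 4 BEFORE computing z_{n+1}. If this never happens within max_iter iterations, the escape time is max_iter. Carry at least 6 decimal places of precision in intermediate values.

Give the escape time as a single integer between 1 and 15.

z_0 = 0 + 0i, c = -1.4290 + -1.1300i
Iter 1: z = -1.4290 + -1.1300i, |z|^2 = 3.3189
Iter 2: z = -0.6639 + 2.0995i, |z|^2 = 4.8488
Escaped at iteration 2

Answer: 2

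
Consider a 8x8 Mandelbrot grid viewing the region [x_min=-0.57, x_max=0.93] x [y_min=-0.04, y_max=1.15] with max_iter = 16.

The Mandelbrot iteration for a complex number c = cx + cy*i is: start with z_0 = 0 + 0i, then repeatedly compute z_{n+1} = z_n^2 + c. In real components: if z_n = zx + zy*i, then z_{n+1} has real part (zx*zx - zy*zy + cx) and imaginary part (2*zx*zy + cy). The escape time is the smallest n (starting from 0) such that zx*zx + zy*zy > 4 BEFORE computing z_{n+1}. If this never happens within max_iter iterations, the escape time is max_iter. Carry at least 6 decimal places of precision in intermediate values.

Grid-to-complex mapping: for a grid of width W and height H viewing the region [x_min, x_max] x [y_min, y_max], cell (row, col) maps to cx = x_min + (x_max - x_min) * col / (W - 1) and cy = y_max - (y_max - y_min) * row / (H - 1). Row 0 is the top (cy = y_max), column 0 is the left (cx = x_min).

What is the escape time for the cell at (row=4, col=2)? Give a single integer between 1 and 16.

z_0 = 0 + 0i, c = -0.1414 + 0.4700i
Iter 1: z = -0.1414 + 0.4700i, |z|^2 = 0.2409
Iter 2: z = -0.3423 + 0.3371i, |z|^2 = 0.2308
Iter 3: z = -0.1378 + 0.2392i, |z|^2 = 0.0762
Iter 4: z = -0.1797 + 0.4040i, |z|^2 = 0.1955
Iter 5: z = -0.2724 + 0.3248i, |z|^2 = 0.1797
Iter 6: z = -0.1727 + 0.2930i, |z|^2 = 0.1157
Iter 7: z = -0.1975 + 0.3688i, |z|^2 = 0.1750
Iter 8: z = -0.2384 + 0.3244i, |z|^2 = 0.1621
Iter 9: z = -0.1898 + 0.3153i, |z|^2 = 0.1355
Iter 10: z = -0.2048 + 0.3503i, |z|^2 = 0.1647
Iter 11: z = -0.2222 + 0.3265i, |z|^2 = 0.1560
Iter 12: z = -0.1987 + 0.3249i, |z|^2 = 0.1450
Iter 13: z = -0.2075 + 0.3409i, |z|^2 = 0.1593
Iter 14: z = -0.2146 + 0.3285i, |z|^2 = 0.1540
Iter 15: z = -0.2033 + 0.3290i, |z|^2 = 0.1496

Answer: 16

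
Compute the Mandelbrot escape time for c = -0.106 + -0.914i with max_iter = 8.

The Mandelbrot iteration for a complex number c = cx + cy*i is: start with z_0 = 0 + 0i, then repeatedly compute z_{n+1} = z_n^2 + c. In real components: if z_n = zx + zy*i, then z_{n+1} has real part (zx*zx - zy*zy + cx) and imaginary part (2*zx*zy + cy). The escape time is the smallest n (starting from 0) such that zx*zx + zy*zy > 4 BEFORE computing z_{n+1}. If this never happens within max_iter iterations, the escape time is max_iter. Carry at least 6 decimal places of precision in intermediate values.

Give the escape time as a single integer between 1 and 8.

Answer: 8

Derivation:
z_0 = 0 + 0i, c = -0.1060 + -0.9140i
Iter 1: z = -0.1060 + -0.9140i, |z|^2 = 0.8466
Iter 2: z = -0.9302 + -0.7202i, |z|^2 = 1.3839
Iter 3: z = 0.2405 + 0.4259i, |z|^2 = 0.2392
Iter 4: z = -0.2295 + -0.7092i, |z|^2 = 0.5556
Iter 5: z = -0.5563 + -0.5884i, |z|^2 = 0.6557
Iter 6: z = -0.1428 + -0.2594i, |z|^2 = 0.0877
Iter 7: z = -0.1529 + -0.8399i, |z|^2 = 0.7288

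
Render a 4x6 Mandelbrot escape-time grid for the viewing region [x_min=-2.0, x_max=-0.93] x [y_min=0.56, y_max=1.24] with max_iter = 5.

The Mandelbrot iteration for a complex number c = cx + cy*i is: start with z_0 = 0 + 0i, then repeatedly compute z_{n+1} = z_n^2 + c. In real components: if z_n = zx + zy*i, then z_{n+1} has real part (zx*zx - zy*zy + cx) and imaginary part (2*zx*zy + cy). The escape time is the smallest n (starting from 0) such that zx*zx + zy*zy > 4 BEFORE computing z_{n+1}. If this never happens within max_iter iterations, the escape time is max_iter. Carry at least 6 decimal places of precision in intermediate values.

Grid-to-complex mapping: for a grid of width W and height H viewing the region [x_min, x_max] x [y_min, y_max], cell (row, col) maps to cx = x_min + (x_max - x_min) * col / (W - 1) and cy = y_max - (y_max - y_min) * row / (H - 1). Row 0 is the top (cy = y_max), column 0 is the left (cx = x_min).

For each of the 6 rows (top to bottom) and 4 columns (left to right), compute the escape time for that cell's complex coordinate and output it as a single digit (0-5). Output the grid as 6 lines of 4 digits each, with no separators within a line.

Answer: 1123
1233
1233
1333
1334
1335

Derivation:
(row=0, col=0): c = -2.0000 + 1.2400i → escape time 1
(row=0, col=1): c = -1.6433 + 1.2400i → escape time 1
(row=0, col=2): c = -1.2867 + 1.2400i → escape time 2
(row=0, col=3): c = -0.9300 + 1.2400i → escape time 3
(row=1, col=0): c = -2.0000 + 1.1040i → escape time 1
(row=1, col=1): c = -1.6433 + 1.1040i → escape time 2
(row=1, col=2): c = -1.2867 + 1.1040i → escape time 3
(row=1, col=3): c = -0.9300 + 1.1040i → escape time 3
(row=2, col=0): c = -2.0000 + 0.9680i → escape time 1
(row=2, col=1): c = -1.6433 + 0.9680i → escape time 2
(row=2, col=2): c = -1.2867 + 0.9680i → escape time 3
(row=2, col=3): c = -0.9300 + 0.9680i → escape time 3
(row=3, col=0): c = -2.0000 + 0.8320i → escape time 1
(row=3, col=1): c = -1.6433 + 0.8320i → escape time 3
(row=3, col=2): c = -1.2867 + 0.8320i → escape time 3
(row=3, col=3): c = -0.9300 + 0.8320i → escape time 3
(row=4, col=0): c = -2.0000 + 0.6960i → escape time 1
(row=4, col=1): c = -1.6433 + 0.6960i → escape time 3
(row=4, col=2): c = -1.2867 + 0.6960i → escape time 3
(row=4, col=3): c = -0.9300 + 0.6960i → escape time 4
(row=5, col=0): c = -2.0000 + 0.5600i → escape time 1
(row=5, col=1): c = -1.6433 + 0.5600i → escape time 3
(row=5, col=2): c = -1.2867 + 0.5600i → escape time 3
(row=5, col=3): c = -0.9300 + 0.5600i → escape time 5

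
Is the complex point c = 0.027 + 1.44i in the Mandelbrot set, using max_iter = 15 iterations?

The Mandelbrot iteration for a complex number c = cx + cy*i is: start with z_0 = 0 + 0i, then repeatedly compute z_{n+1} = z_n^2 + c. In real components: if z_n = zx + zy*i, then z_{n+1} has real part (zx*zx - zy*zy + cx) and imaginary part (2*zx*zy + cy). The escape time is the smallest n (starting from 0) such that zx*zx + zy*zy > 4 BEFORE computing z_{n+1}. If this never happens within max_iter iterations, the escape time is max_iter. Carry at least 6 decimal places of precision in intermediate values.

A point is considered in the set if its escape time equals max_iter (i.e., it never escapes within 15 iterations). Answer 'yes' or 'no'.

z_0 = 0 + 0i, c = 0.0270 + 1.4400i
Iter 1: z = 0.0270 + 1.4400i, |z|^2 = 2.0743
Iter 2: z = -2.0459 + 1.5178i, |z|^2 = 6.4892
Escaped at iteration 2

Answer: no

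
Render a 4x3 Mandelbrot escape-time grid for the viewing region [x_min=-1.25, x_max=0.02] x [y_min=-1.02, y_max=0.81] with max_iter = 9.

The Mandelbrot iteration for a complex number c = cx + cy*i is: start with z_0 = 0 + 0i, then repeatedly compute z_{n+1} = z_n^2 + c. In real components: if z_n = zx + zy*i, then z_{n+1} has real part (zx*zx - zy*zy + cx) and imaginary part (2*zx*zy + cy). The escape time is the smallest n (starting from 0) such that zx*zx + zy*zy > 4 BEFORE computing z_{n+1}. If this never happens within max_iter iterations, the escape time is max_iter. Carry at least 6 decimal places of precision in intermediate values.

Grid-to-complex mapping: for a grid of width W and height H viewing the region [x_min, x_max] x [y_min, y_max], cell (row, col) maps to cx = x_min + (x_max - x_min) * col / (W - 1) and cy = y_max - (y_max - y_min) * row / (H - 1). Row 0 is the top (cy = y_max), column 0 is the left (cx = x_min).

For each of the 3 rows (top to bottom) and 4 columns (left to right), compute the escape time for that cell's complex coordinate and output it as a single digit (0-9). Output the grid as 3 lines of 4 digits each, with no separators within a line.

Answer: 3469
9999
3345

Derivation:
(row=0, col=0): c = -1.2500 + 0.8100i → escape time 3
(row=0, col=1): c = -0.8267 + 0.8100i → escape time 4
(row=0, col=2): c = -0.4033 + 0.8100i → escape time 6
(row=0, col=3): c = 0.0200 + 0.8100i → escape time 9
(row=1, col=0): c = -1.2500 + -0.1050i → escape time 9
(row=1, col=1): c = -0.8267 + -0.1050i → escape time 9
(row=1, col=2): c = -0.4033 + -0.1050i → escape time 9
(row=1, col=3): c = 0.0200 + -0.1050i → escape time 9
(row=2, col=0): c = -1.2500 + -1.0200i → escape time 3
(row=2, col=1): c = -0.8267 + -1.0200i → escape time 3
(row=2, col=2): c = -0.4033 + -1.0200i → escape time 4
(row=2, col=3): c = 0.0200 + -1.0200i → escape time 5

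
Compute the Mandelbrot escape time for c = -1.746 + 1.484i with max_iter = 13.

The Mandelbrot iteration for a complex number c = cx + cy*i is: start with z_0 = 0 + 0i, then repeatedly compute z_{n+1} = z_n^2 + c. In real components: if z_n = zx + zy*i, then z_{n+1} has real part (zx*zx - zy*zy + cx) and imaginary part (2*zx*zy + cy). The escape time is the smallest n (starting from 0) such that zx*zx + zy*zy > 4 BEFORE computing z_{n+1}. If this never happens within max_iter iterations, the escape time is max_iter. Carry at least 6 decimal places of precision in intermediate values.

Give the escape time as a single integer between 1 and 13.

z_0 = 0 + 0i, c = -1.7460 + 1.4840i
Iter 1: z = -1.7460 + 1.4840i, |z|^2 = 5.2508
Escaped at iteration 1

Answer: 1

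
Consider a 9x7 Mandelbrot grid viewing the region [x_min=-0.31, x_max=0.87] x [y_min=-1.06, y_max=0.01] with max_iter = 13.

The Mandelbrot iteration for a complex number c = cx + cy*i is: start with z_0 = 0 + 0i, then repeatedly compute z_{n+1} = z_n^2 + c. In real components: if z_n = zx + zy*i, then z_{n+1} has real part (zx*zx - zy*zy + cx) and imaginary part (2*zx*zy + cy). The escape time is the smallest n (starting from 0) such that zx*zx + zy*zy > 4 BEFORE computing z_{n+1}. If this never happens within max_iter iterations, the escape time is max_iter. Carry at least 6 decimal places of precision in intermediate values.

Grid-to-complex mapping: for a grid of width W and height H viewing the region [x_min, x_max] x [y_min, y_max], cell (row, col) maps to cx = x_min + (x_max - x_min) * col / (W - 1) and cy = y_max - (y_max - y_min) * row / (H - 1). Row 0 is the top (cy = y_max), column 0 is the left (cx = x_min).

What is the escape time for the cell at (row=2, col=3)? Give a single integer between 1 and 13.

z_0 = 0 + 0i, c = 0.1325 + -0.3467i
Iter 1: z = 0.1325 + -0.3467i, |z|^2 = 0.1377
Iter 2: z = 0.0299 + -0.4385i, |z|^2 = 0.1932
Iter 3: z = -0.0589 + -0.3729i, |z|^2 = 0.1425
Iter 4: z = -0.0031 + -0.3027i, |z|^2 = 0.0917
Iter 5: z = 0.0409 + -0.3448i, |z|^2 = 0.1206
Iter 6: z = 0.0153 + -0.3748i, |z|^2 = 0.1407
Iter 7: z = -0.0078 + -0.3581i, |z|^2 = 0.1283
Iter 8: z = 0.0043 + -0.3411i, |z|^2 = 0.1164
Iter 9: z = 0.0162 + -0.3496i, |z|^2 = 0.1225
Iter 10: z = 0.0105 + -0.3580i, |z|^2 = 0.1283
Iter 11: z = 0.0045 + -0.3542i, |z|^2 = 0.1255
Iter 12: z = 0.0071 + -0.3498i, |z|^2 = 0.1224

Answer: 13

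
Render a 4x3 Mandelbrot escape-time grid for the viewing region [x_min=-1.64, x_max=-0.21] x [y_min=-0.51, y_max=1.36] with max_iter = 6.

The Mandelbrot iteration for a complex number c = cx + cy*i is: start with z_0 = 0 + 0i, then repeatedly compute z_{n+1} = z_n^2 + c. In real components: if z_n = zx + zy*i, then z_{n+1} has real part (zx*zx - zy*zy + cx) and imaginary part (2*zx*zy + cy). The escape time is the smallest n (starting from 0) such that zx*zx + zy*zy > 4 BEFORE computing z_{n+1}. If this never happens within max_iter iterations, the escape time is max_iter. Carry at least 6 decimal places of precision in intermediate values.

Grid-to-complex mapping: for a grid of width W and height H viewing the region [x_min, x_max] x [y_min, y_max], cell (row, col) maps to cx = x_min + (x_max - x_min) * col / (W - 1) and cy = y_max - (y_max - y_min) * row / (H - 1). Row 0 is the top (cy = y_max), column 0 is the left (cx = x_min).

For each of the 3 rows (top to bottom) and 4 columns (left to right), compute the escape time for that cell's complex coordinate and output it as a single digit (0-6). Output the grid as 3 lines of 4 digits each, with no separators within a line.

Answer: 1222
3666
3566

Derivation:
(row=0, col=0): c = -1.6400 + 1.3600i → escape time 1
(row=0, col=1): c = -1.1633 + 1.3600i → escape time 2
(row=0, col=2): c = -0.6867 + 1.3600i → escape time 2
(row=0, col=3): c = -0.2100 + 1.3600i → escape time 2
(row=1, col=0): c = -1.6400 + 0.4250i → escape time 3
(row=1, col=1): c = -1.1633 + 0.4250i → escape time 6
(row=1, col=2): c = -0.6867 + 0.4250i → escape time 6
(row=1, col=3): c = -0.2100 + 0.4250i → escape time 6
(row=2, col=0): c = -1.6400 + -0.5100i → escape time 3
(row=2, col=1): c = -1.1633 + -0.5100i → escape time 5
(row=2, col=2): c = -0.6867 + -0.5100i → escape time 6
(row=2, col=3): c = -0.2100 + -0.5100i → escape time 6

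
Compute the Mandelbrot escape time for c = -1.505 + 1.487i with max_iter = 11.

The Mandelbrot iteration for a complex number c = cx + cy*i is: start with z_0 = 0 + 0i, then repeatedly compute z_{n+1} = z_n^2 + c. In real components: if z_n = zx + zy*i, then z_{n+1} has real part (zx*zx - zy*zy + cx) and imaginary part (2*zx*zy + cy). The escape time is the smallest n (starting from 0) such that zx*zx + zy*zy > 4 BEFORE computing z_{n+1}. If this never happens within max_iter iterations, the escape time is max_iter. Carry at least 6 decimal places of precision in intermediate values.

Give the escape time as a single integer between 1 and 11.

z_0 = 0 + 0i, c = -1.5050 + 1.4870i
Iter 1: z = -1.5050 + 1.4870i, |z|^2 = 4.4762
Escaped at iteration 1

Answer: 1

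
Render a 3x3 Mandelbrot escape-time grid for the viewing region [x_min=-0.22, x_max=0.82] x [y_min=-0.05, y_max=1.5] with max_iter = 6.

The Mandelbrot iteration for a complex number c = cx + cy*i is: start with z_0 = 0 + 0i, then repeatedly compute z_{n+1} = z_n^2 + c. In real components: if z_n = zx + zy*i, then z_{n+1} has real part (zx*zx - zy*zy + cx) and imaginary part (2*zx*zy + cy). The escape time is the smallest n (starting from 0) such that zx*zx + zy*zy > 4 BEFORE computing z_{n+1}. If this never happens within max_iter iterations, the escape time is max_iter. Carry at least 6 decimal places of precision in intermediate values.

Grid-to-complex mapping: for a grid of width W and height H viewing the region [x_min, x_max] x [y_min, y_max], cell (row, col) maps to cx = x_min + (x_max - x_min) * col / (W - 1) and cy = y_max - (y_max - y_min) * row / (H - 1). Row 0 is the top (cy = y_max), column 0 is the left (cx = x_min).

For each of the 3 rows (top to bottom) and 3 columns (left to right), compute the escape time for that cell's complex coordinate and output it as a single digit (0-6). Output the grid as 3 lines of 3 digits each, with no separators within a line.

Answer: 222
662
663

Derivation:
(row=0, col=0): c = -0.2200 + 1.5000i → escape time 2
(row=0, col=1): c = 0.3000 + 1.5000i → escape time 2
(row=0, col=2): c = 0.8200 + 1.5000i → escape time 2
(row=1, col=0): c = -0.2200 + 0.7250i → escape time 6
(row=1, col=1): c = 0.3000 + 0.7250i → escape time 6
(row=1, col=2): c = 0.8200 + 0.7250i → escape time 2
(row=2, col=0): c = -0.2200 + -0.0500i → escape time 6
(row=2, col=1): c = 0.3000 + -0.0500i → escape time 6
(row=2, col=2): c = 0.8200 + -0.0500i → escape time 3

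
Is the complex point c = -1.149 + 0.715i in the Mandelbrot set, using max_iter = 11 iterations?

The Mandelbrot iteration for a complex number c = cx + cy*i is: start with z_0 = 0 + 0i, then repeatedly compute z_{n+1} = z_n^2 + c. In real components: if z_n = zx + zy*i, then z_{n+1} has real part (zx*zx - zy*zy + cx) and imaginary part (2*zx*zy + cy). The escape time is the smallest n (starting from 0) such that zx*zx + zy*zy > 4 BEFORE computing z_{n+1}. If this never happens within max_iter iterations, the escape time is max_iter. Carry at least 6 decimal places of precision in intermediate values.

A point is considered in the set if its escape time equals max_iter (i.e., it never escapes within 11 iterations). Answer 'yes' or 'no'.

z_0 = 0 + 0i, c = -1.1490 + 0.7150i
Iter 1: z = -1.1490 + 0.7150i, |z|^2 = 1.8314
Iter 2: z = -0.3400 + -0.9281i, |z|^2 = 0.9769
Iter 3: z = -1.8947 + 1.3461i, |z|^2 = 5.4020
Escaped at iteration 3

Answer: no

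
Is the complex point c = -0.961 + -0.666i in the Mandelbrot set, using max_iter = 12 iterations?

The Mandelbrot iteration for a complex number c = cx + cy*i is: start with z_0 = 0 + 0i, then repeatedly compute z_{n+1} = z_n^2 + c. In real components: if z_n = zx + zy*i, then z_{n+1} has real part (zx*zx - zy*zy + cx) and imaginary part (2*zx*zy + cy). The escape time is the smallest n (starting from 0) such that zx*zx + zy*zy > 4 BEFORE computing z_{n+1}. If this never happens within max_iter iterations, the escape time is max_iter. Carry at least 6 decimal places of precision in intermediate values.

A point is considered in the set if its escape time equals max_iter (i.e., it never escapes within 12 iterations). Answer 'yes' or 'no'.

Answer: no

Derivation:
z_0 = 0 + 0i, c = -0.9610 + -0.6660i
Iter 1: z = -0.9610 + -0.6660i, |z|^2 = 1.3671
Iter 2: z = -0.4810 + 0.6141i, |z|^2 = 0.6085
Iter 3: z = -1.1067 + -1.2568i, |z|^2 = 2.8042
Iter 4: z = -1.3157 + 2.1156i, |z|^2 = 6.2071
Escaped at iteration 4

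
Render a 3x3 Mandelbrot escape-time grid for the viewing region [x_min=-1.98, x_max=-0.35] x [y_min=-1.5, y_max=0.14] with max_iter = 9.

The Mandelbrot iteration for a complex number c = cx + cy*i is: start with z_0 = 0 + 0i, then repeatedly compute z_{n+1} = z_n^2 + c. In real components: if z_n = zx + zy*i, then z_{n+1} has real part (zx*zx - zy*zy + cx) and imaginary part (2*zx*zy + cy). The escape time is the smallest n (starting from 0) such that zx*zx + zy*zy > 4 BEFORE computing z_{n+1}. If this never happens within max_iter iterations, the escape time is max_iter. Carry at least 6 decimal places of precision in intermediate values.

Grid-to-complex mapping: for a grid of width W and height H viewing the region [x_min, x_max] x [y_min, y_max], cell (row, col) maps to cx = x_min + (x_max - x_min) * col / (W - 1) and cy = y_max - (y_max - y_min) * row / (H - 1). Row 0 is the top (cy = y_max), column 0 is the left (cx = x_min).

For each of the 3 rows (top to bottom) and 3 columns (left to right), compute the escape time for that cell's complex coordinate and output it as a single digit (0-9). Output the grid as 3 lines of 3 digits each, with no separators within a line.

(row=0, col=0): c = -1.9800 + 0.1400i → escape time 3
(row=0, col=1): c = -1.1650 + 0.1400i → escape time 9
(row=0, col=2): c = -0.3500 + 0.1400i → escape time 9
(row=1, col=0): c = -1.9800 + -0.6800i → escape time 1
(row=1, col=1): c = -1.1650 + -0.6800i → escape time 3
(row=1, col=2): c = -0.3500 + -0.6800i → escape time 9
(row=2, col=0): c = -1.9800 + -1.5000i → escape time 1
(row=2, col=1): c = -1.1650 + -1.5000i → escape time 2
(row=2, col=2): c = -0.3500 + -1.5000i → escape time 2

Answer: 399
139
122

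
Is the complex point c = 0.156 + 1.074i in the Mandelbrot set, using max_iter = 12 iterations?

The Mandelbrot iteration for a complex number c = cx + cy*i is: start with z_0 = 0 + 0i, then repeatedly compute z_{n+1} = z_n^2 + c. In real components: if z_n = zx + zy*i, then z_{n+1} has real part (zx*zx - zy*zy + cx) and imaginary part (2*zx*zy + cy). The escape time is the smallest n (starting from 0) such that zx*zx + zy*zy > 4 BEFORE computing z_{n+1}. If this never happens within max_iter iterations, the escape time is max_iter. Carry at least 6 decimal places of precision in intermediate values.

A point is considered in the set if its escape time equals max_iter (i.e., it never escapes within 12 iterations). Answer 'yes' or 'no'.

Answer: no

Derivation:
z_0 = 0 + 0i, c = 0.1560 + 1.0740i
Iter 1: z = 0.1560 + 1.0740i, |z|^2 = 1.1778
Iter 2: z = -0.9731 + 1.4091i, |z|^2 = 2.9325
Iter 3: z = -0.8825 + -1.6685i, |z|^2 = 3.5627
Iter 4: z = -1.8490 + 4.0190i, |z|^2 = 19.5707
Escaped at iteration 4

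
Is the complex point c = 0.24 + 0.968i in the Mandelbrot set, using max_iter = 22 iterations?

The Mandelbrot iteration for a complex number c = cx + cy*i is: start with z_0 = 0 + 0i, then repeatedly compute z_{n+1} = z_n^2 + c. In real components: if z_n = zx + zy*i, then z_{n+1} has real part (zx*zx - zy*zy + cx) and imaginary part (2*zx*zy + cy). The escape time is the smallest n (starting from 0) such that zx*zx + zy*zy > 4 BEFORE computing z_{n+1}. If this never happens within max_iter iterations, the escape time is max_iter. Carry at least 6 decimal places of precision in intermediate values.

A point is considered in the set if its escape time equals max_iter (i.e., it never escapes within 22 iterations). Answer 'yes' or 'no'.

Answer: no

Derivation:
z_0 = 0 + 0i, c = 0.2400 + 0.9680i
Iter 1: z = 0.2400 + 0.9680i, |z|^2 = 0.9946
Iter 2: z = -0.6394 + 1.4326i, |z|^2 = 2.4613
Iter 3: z = -1.4036 + -0.8641i, |z|^2 = 2.7168
Iter 4: z = 1.4634 + 3.3938i, |z|^2 = 13.6591
Escaped at iteration 4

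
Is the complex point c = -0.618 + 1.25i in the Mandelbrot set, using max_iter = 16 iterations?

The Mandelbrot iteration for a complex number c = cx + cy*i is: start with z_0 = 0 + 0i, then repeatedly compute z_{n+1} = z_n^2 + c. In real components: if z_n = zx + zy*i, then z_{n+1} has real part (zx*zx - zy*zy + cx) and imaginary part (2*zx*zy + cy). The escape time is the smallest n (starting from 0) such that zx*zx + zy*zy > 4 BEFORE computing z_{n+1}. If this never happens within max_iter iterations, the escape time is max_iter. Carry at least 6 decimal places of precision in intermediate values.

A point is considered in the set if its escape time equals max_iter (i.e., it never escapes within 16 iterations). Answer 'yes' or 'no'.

Answer: no

Derivation:
z_0 = 0 + 0i, c = -0.6180 + 1.2500i
Iter 1: z = -0.6180 + 1.2500i, |z|^2 = 1.9444
Iter 2: z = -1.7986 + -0.2950i, |z|^2 = 3.3219
Iter 3: z = 2.5299 + 2.3112i, |z|^2 = 11.7416
Escaped at iteration 3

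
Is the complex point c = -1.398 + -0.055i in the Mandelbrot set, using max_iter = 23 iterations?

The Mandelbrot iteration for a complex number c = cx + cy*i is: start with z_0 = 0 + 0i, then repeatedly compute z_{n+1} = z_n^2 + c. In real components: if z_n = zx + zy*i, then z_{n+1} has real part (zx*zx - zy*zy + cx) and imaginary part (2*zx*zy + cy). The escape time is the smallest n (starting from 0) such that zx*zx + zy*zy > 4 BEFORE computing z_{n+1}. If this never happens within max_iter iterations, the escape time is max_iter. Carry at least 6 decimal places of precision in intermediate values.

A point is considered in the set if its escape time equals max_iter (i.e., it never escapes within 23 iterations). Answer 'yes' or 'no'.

z_0 = 0 + 0i, c = -1.3980 + -0.0550i
Iter 1: z = -1.3980 + -0.0550i, |z|^2 = 1.9574
Iter 2: z = 0.5534 + 0.0988i, |z|^2 = 0.3160
Iter 3: z = -1.1015 + 0.0543i, |z|^2 = 1.2163
Iter 4: z = -0.1876 + -0.1747i, |z|^2 = 0.0657
Iter 5: z = -1.3933 + 0.0105i, |z|^2 = 1.9415
Iter 6: z = 0.5432 + -0.0844i, |z|^2 = 0.3022
Iter 7: z = -1.1100 + -0.1467i, |z|^2 = 1.2536
Iter 8: z = -0.1874 + 0.2706i, |z|^2 = 0.1083
Iter 9: z = -1.4361 + -0.1564i, |z|^2 = 2.0868
Iter 10: z = 0.6399 + 0.3943i, |z|^2 = 0.5649
Iter 11: z = -1.1440 + 0.4496i, |z|^2 = 1.5108
Iter 12: z = -0.2914 + -1.0836i, |z|^2 = 1.2590
Iter 13: z = -2.4872 + 0.5765i, |z|^2 = 6.5185
Escaped at iteration 13

Answer: no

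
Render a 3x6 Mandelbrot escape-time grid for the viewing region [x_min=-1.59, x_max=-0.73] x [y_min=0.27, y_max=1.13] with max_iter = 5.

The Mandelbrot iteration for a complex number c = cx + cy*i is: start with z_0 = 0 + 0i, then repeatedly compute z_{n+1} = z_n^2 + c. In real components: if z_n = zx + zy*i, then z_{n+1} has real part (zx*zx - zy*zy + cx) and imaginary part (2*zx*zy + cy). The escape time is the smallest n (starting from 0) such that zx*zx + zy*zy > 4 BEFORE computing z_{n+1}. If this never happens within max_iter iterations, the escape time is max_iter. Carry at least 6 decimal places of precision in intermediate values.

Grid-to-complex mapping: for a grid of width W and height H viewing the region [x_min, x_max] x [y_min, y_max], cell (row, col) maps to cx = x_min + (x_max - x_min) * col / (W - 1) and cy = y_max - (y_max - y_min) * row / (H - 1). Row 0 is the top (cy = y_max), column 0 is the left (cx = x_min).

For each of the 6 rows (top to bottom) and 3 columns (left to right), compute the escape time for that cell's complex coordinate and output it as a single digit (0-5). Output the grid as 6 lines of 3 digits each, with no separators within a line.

(row=0, col=0): c = -1.5900 + 1.1300i → escape time 2
(row=0, col=1): c = -1.1600 + 1.1300i → escape time 3
(row=0, col=2): c = -0.7300 + 1.1300i → escape time 3
(row=1, col=0): c = -1.5900 + 0.9580i → escape time 2
(row=1, col=1): c = -1.1600 + 0.9580i → escape time 3
(row=1, col=2): c = -0.7300 + 0.9580i → escape time 4
(row=2, col=0): c = -1.5900 + 0.7860i → escape time 3
(row=2, col=1): c = -1.1600 + 0.7860i → escape time 3
(row=2, col=2): c = -0.7300 + 0.7860i → escape time 4
(row=3, col=0): c = -1.5900 + 0.6140i → escape time 3
(row=3, col=1): c = -1.1600 + 0.6140i → escape time 3
(row=3, col=2): c = -0.7300 + 0.6140i → escape time 5
(row=4, col=0): c = -1.5900 + 0.4420i → escape time 3
(row=4, col=1): c = -1.1600 + 0.4420i → escape time 5
(row=4, col=2): c = -0.7300 + 0.4420i → escape time 5
(row=5, col=0): c = -1.5900 + 0.2700i → escape time 4
(row=5, col=1): c = -1.1600 + 0.2700i → escape time 5
(row=5, col=2): c = -0.7300 + 0.2700i → escape time 5

Answer: 233
234
334
335
355
455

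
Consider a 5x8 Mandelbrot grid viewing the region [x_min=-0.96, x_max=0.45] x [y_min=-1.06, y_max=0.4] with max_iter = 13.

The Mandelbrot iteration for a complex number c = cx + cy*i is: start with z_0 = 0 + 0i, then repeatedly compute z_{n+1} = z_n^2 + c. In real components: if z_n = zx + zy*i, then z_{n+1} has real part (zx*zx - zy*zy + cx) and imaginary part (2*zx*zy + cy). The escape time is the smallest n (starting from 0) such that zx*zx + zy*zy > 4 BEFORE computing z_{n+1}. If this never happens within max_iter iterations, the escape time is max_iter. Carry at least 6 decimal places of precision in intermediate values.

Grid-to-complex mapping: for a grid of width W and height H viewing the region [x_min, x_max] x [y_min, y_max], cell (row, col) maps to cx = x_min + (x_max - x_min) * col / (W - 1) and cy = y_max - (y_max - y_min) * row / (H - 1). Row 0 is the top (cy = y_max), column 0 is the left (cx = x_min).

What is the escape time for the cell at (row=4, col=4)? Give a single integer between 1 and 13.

Answer: 7

Derivation:
z_0 = 0 + 0i, c = 0.4500 + -0.4343i
Iter 1: z = 0.4500 + -0.4343i, |z|^2 = 0.3911
Iter 2: z = 0.4639 + -0.8251i, |z|^2 = 0.8961
Iter 3: z = -0.0157 + -1.1998i, |z|^2 = 1.4399
Iter 4: z = -0.9894 + -0.3967i, |z|^2 = 1.1363
Iter 5: z = 1.2715 + 0.3507i, |z|^2 = 1.7397
Iter 6: z = 1.9438 + 0.4576i, |z|^2 = 3.9875
Iter 7: z = 4.0188 + 1.3445i, |z|^2 = 17.9584
Escaped at iteration 7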